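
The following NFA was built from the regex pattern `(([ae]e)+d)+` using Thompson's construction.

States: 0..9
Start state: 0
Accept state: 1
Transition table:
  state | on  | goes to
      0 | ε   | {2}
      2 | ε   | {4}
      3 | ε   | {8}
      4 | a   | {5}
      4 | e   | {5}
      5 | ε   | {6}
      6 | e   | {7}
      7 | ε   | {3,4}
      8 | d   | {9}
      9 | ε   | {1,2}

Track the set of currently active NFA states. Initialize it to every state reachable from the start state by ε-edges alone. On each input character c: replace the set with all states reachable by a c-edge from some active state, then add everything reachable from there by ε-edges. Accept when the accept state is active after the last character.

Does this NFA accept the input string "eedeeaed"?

initial (ε-close {0}): {0,2,4}
'e' @ 1: {5,6}
'e' @ 2: {3,4,7,8}
'd' @ 3: {1,2,4,9}  (accept∈set)
'e' @ 4: {5,6}
'e' @ 5: {3,4,7,8}
'a' @ 6: {5,6}
'e' @ 7: {3,4,7,8}
'd' @ 8: {1,2,4,9}  (accept∈set)
after full input: {1,2,4,9}  (accept=1 in)

Answer: ACCEPT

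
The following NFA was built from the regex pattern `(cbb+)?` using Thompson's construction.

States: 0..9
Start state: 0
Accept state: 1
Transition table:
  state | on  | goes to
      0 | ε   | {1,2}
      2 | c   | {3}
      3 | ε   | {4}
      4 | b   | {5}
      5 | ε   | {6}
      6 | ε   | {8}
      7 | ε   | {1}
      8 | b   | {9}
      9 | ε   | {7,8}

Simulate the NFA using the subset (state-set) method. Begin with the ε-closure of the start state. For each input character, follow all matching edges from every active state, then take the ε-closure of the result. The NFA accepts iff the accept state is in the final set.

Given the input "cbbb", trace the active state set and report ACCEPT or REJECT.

Answer: ACCEPT

Derivation:
S₀ = ε-closure({0}) = {0,1,2}
'c' @ 1: {3,4}
'b' @ 2: {5,6,8}
'b' @ 3: {1,7,8,9}  ✓accept
'b' @ 4: {1,7,8,9}  ✓accept
after full input: {1,7,8,9}  (accept=1 in)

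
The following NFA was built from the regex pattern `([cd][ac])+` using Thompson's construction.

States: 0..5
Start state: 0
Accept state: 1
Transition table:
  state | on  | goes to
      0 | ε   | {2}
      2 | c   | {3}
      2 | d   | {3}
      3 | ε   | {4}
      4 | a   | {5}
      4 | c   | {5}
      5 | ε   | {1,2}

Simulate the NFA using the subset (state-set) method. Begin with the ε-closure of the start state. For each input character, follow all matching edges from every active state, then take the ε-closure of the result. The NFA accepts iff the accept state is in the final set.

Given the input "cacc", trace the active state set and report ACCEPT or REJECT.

Answer: ACCEPT

Derivation:
S₀ = ε-closure({0}) = {0,2}
'c' @ 1: {3,4}
'a' @ 2: {1,2,5}  [accepting]
'c' @ 3: {3,4}
'c' @ 4: {1,2,5}  [accepting]
end set {1,2,5} — state 1 in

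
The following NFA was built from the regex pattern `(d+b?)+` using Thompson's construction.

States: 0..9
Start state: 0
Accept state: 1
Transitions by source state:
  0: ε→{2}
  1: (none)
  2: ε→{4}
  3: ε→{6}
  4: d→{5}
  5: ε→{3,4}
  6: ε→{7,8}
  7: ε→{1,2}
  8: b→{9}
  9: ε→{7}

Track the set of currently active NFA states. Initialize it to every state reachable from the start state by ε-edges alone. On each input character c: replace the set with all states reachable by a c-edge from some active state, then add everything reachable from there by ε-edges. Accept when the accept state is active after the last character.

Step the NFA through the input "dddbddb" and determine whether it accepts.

Answer: ACCEPT

Derivation:
start: ε-closure({0}) = {0,2,4}
'd' @ 1: {1,2,3,4,5,6,7,8}  ✓accept
'd' @ 2: {1,2,3,4,5,6,7,8}  ✓accept
'd' @ 3: {1,2,3,4,5,6,7,8}  ✓accept
'b' @ 4: {1,2,4,7,9}  ✓accept
'd' @ 5: {1,2,3,4,5,6,7,8}  ✓accept
'd' @ 6: {1,2,3,4,5,6,7,8}  ✓accept
'b' @ 7: {1,2,4,7,9}  ✓accept
after full input: {1,2,4,7,9}  (accept=1 in)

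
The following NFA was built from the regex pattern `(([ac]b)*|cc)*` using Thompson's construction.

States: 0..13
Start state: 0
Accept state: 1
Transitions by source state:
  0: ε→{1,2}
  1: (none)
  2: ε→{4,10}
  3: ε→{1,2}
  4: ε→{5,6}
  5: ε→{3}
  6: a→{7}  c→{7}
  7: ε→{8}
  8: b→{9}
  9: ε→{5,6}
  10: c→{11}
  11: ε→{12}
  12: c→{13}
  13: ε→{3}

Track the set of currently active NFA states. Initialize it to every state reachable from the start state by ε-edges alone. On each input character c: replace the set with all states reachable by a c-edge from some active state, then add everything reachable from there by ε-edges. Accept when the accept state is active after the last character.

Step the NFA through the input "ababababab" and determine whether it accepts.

Answer: ACCEPT

Steps:
start: ε-closure({0}) = {0,1,2,3,4,5,6,10}
'a' @ 1: {7,8}
'b' @ 2: {1,2,3,4,5,6,9,10}  [accepting]
'a' @ 3: {7,8}
'b' @ 4: {1,2,3,4,5,6,9,10}  [accepting]
'a' @ 5: {7,8}
'b' @ 6: {1,2,3,4,5,6,9,10}  [accepting]
'a' @ 7: {7,8}
'b' @ 8: {1,2,3,4,5,6,9,10}  [accepting]
'a' @ 9: {7,8}
'b' @ 10: {1,2,3,4,5,6,9,10}  [accepting]
after full input: {1,2,3,4,5,6,9,10}  (accept=1 in)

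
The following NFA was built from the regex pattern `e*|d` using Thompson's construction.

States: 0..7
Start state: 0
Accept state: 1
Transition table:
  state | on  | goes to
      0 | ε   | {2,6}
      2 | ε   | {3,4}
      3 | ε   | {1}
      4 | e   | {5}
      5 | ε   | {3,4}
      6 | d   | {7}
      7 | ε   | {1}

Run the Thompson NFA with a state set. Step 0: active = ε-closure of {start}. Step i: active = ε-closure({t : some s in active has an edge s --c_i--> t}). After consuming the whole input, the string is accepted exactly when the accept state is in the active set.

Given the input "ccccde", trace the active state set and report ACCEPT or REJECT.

start: ε-closure({0}) = {0,1,2,3,4,6}
'c' @ 1: {}  — dead — no transitions
rest 'cccde' ignored (set empty)
final: {}; accept 1 not in set

Answer: REJECT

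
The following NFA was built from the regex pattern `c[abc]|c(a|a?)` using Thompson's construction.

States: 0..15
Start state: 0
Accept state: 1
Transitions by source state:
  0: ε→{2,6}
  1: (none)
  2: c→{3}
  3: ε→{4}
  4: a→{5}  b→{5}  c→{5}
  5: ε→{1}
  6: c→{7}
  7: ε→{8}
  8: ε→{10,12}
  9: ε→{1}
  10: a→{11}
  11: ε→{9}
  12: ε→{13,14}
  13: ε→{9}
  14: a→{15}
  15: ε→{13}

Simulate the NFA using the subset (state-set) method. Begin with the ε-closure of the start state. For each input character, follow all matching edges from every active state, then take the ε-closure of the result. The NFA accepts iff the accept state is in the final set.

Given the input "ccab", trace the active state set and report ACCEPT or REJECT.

Answer: REJECT

Steps:
S₀ = ε-closure({0}) = {0,2,6}
'c' @ 1: {1,3,4,7,8,9,10,12,13,14}  (accept∈set)
'c' @ 2: {1,5}  (accept∈set)
'a' @ 3: {}  — no active states
rest 'b' ignored (set empty)
final: {}; accept 1 not in set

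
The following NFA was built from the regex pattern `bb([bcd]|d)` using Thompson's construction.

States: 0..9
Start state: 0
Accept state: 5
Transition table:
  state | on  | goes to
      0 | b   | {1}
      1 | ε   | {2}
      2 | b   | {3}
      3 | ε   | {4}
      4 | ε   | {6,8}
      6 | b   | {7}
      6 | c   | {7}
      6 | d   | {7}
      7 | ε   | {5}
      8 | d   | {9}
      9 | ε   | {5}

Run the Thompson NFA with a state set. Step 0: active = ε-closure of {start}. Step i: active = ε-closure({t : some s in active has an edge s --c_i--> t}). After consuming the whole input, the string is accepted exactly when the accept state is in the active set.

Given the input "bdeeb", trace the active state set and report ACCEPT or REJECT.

S₀ = ε-closure({0}) = {0}
'b' @ 1: {1,2}
'd' @ 2: {}  — state set empty
rest 'eeb' ignored (set empty)
final: {}; accept 5 not in set

Answer: REJECT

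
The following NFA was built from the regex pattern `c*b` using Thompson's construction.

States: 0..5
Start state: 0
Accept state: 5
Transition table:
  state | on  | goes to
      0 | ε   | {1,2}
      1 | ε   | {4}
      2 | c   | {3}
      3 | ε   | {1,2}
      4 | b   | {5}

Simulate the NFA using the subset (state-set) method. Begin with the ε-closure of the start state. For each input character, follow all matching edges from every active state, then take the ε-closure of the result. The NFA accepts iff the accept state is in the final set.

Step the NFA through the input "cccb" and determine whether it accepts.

S₀ = ε-closure({0}) = {0,1,2,4}
'c' @ 1: {1,2,3,4}
'c' @ 2: {1,2,3,4}
'c' @ 3: {1,2,3,4}
'b' @ 4: {5}  ✓accept
after full input: {5}  (accept=5 in)

Answer: ACCEPT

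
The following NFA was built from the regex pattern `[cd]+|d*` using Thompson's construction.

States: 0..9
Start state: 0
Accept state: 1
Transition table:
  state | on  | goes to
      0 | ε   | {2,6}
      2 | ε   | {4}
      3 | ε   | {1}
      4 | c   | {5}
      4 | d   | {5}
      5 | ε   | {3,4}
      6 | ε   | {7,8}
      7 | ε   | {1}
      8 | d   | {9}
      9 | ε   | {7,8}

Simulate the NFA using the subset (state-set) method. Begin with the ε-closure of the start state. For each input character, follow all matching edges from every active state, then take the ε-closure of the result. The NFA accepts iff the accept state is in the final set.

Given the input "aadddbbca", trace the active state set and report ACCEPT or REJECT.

Answer: REJECT

Trace:
S₀ = ε-closure({0}) = {0,1,2,4,6,7,8}
'a' @ 1: {}  — state set empty
rest 'adddbbca' ignored (set empty)
after full input: {}  (accept=1 not in)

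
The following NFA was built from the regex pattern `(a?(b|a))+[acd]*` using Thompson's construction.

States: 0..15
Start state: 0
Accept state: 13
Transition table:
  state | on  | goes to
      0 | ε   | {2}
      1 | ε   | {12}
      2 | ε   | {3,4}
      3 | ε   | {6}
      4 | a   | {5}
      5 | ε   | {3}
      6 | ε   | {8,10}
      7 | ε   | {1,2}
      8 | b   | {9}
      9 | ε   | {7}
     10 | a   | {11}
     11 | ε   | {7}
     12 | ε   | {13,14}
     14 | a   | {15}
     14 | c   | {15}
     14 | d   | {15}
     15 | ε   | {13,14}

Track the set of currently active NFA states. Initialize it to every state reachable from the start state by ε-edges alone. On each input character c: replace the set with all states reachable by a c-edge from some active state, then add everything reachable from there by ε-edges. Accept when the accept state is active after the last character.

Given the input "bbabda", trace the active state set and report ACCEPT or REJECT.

S₀ = ε-closure({0}) = {0,2,3,4,6,8,10}
'b' @ 1: {1,2,3,4,6,7,8,9,10,12,13,14}  ✓accept
'b' @ 2: {1,2,3,4,6,7,8,9,10,12,13,14}  ✓accept
'a' @ 3: {1,2,3,4,5,6,7,8,10,11,12,13,14,15}  ✓accept
'b' @ 4: {1,2,3,4,6,7,8,9,10,12,13,14}  ✓accept
'd' @ 5: {13,14,15}  ✓accept
'a' @ 6: {13,14,15}  ✓accept
end set {13,14,15} — state 13 in

Answer: ACCEPT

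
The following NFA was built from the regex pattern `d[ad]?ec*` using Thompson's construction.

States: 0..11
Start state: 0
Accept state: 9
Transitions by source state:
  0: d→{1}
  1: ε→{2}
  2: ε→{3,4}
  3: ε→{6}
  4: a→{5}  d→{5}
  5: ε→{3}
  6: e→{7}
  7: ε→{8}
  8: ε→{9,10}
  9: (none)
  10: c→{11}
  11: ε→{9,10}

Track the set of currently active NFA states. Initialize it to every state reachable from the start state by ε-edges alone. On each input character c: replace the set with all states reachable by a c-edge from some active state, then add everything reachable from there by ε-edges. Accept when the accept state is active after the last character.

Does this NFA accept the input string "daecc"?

Answer: ACCEPT

Steps:
initial (ε-close {0}): {0}
'd' @ 1: {1,2,3,4,6}
'a' @ 2: {3,5,6}
'e' @ 3: {7,8,9,10}  ✓accept
'c' @ 4: {9,10,11}  ✓accept
'c' @ 5: {9,10,11}  ✓accept
final: {9,10,11}; accept 9 in set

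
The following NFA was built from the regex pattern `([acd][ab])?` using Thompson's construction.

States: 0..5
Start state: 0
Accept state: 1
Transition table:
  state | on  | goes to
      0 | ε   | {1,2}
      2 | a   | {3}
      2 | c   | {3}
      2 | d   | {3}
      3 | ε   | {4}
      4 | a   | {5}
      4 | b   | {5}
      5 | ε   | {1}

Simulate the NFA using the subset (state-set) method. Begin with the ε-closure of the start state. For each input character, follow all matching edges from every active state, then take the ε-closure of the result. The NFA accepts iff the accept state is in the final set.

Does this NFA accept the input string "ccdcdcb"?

initial (ε-close {0}): {0,1,2}
'c' @ 1: {3,4}
'c' @ 2: {}  — dead — no transitions
rest 'dcdcb' ignored (set empty)
final: {}; accept 1 not in set

Answer: REJECT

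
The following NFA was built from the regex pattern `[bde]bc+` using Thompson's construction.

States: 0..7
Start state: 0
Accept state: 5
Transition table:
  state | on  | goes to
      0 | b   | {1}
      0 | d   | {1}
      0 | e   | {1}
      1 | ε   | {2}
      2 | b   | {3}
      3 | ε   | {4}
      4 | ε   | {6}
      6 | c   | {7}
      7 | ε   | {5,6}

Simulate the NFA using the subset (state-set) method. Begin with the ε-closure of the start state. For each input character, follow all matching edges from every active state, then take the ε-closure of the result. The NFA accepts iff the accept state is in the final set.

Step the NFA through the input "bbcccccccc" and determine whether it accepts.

Answer: ACCEPT

Trace:
S₀ = ε-closure({0}) = {0}
'b' @ 1: {1,2}
'b' @ 2: {3,4,6}
'c' @ 3: {5,6,7}  ✓accept
'c' @ 4: {5,6,7}  ✓accept
'c' @ 5: {5,6,7}  ✓accept
'c' @ 6: {5,6,7}  ✓accept
'c' @ 7: {5,6,7}  ✓accept
'c' @ 8: {5,6,7}  ✓accept
'c' @ 9: {5,6,7}  ✓accept
'c' @ 10: {5,6,7}  ✓accept
end set {5,6,7} — state 5 in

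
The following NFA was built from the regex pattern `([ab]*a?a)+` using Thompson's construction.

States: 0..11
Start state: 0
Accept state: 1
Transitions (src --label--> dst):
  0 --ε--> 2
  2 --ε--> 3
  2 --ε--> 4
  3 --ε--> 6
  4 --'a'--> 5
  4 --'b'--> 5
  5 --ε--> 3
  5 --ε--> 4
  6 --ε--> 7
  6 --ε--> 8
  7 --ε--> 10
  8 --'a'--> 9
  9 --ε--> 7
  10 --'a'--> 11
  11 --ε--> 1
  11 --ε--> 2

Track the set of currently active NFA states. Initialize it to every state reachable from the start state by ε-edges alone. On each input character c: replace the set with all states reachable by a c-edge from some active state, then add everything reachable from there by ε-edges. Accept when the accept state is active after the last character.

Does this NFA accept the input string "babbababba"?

start: ε-closure({0}) = {0,2,3,4,6,7,8,10}
'b' @ 1: {3,4,5,6,7,8,10}
'a' @ 2: {1,2,3,4,5,6,7,8,9,10,11}  ✓accept
'b' @ 3: {3,4,5,6,7,8,10}
'b' @ 4: {3,4,5,6,7,8,10}
'a' @ 5: {1,2,3,4,5,6,7,8,9,10,11}  ✓accept
'b' @ 6: {3,4,5,6,7,8,10}
'a' @ 7: {1,2,3,4,5,6,7,8,9,10,11}  ✓accept
'b' @ 8: {3,4,5,6,7,8,10}
'b' @ 9: {3,4,5,6,7,8,10}
'a' @ 10: {1,2,3,4,5,6,7,8,9,10,11}  ✓accept
end set {1,2,3,4,5,6,7,8,9,10,11} — state 1 in

Answer: ACCEPT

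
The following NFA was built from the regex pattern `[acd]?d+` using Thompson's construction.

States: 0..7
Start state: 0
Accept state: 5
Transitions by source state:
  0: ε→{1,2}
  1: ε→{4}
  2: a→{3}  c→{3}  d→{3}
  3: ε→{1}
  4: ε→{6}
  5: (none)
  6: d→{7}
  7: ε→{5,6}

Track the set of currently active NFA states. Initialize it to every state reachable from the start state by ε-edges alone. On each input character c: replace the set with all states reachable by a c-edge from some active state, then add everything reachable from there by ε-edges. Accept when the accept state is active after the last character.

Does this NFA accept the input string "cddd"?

initial (ε-close {0}): {0,1,2,4,6}
'c' @ 1: {1,3,4,6}
'd' @ 2: {5,6,7}  [accepting]
'd' @ 3: {5,6,7}  [accepting]
'd' @ 4: {5,6,7}  [accepting]
end set {5,6,7} — state 5 in

Answer: ACCEPT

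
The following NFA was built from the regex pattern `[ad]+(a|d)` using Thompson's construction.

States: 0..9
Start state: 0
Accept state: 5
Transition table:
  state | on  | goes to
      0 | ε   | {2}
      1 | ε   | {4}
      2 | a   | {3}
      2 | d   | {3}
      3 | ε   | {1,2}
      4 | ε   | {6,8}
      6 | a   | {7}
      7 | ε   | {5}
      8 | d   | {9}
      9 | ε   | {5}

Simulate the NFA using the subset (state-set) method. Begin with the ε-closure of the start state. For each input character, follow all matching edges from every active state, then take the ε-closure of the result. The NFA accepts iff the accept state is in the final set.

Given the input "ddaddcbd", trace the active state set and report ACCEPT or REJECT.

Answer: REJECT

Derivation:
initial (ε-close {0}): {0,2}
'd' @ 1: {1,2,3,4,6,8}
'd' @ 2: {1,2,3,4,5,6,8,9}  (accept∈set)
'a' @ 3: {1,2,3,4,5,6,7,8}  (accept∈set)
'd' @ 4: {1,2,3,4,5,6,8,9}  (accept∈set)
'd' @ 5: {1,2,3,4,5,6,8,9}  (accept∈set)
'c' @ 6: {}  — state set empty
rest 'bd' ignored (set empty)
end set {} — state 5 not in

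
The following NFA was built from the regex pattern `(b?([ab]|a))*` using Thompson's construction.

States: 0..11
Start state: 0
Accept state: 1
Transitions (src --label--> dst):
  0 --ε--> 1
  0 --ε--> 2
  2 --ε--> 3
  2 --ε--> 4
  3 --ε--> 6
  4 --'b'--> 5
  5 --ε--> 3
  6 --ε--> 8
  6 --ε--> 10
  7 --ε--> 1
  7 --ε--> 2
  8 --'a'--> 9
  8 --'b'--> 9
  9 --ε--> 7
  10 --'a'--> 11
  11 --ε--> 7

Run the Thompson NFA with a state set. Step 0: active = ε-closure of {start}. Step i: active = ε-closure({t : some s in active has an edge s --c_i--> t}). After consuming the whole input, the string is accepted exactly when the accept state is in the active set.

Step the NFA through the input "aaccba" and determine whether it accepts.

Answer: REJECT

Derivation:
start: ε-closure({0}) = {0,1,2,3,4,6,8,10}
'a' @ 1: {1,2,3,4,6,7,8,9,10,11}  (accept∈set)
'a' @ 2: {1,2,3,4,6,7,8,9,10,11}  (accept∈set)
'c' @ 3: {}  — dead — no transitions
rest 'cba' ignored (set empty)
end set {} — state 1 not in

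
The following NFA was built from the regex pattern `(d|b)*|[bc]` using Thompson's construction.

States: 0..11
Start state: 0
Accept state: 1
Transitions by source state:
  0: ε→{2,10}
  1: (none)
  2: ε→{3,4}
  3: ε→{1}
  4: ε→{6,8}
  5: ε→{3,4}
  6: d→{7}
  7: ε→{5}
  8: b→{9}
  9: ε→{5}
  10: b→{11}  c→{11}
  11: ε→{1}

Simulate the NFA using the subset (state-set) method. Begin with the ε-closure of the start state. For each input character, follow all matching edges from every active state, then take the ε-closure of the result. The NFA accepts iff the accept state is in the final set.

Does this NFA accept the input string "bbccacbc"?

S₀ = ε-closure({0}) = {0,1,2,3,4,6,8,10}
'b' @ 1: {1,3,4,5,6,8,9,11}  ✓accept
'b' @ 2: {1,3,4,5,6,8,9}  ✓accept
'c' @ 3: {}  — no active states
rest 'cacbc' ignored (set empty)
end set {} — state 1 not in

Answer: REJECT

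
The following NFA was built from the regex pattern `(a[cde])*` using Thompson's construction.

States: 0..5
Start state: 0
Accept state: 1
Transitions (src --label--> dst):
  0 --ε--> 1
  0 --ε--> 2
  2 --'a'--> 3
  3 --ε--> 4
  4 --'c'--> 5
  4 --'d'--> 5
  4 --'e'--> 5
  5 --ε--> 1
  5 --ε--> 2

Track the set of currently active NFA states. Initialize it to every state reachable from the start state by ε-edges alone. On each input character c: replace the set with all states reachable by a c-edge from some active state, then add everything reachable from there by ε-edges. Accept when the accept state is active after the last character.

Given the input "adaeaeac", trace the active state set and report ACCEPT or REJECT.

Answer: ACCEPT

Steps:
start: ε-closure({0}) = {0,1,2}
'a' @ 1: {3,4}
'd' @ 2: {1,2,5}  ✓accept
'a' @ 3: {3,4}
'e' @ 4: {1,2,5}  ✓accept
'a' @ 5: {3,4}
'e' @ 6: {1,2,5}  ✓accept
'a' @ 7: {3,4}
'c' @ 8: {1,2,5}  ✓accept
final: {1,2,5}; accept 1 in set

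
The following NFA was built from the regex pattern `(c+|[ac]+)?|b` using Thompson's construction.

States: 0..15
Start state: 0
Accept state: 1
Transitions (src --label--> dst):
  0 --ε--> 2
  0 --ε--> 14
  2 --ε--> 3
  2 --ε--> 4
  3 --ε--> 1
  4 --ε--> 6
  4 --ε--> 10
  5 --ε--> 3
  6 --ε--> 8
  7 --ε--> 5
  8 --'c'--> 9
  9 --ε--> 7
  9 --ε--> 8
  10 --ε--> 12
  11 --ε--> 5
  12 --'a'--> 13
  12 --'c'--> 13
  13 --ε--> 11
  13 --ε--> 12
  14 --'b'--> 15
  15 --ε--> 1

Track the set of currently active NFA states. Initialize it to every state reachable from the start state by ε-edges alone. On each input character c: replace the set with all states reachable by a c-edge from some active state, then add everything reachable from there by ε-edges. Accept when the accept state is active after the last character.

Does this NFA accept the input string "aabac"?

Answer: REJECT

Steps:
start: ε-closure({0}) = {0,1,2,3,4,6,8,10,12,14}
'a' @ 1: {1,3,5,11,12,13}  ✓accept
'a' @ 2: {1,3,5,11,12,13}  ✓accept
'b' @ 3: {}  — dead — no transitions
rest 'ac' ignored (set empty)
end set {} — state 1 not in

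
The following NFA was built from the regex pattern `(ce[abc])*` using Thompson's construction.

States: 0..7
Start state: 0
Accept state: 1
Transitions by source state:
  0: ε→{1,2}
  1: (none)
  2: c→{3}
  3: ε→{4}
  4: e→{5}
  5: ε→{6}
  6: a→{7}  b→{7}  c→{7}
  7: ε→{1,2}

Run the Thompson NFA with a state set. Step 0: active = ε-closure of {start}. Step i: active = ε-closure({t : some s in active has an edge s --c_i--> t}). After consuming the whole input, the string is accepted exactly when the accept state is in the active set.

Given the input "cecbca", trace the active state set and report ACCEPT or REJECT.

Answer: REJECT

Steps:
S₀ = ε-closure({0}) = {0,1,2}
'c' @ 1: {3,4}
'e' @ 2: {5,6}
'c' @ 3: {1,2,7}  (accept∈set)
'b' @ 4: {}  — state set empty
rest 'ca' ignored (set empty)
final: {}; accept 1 not in set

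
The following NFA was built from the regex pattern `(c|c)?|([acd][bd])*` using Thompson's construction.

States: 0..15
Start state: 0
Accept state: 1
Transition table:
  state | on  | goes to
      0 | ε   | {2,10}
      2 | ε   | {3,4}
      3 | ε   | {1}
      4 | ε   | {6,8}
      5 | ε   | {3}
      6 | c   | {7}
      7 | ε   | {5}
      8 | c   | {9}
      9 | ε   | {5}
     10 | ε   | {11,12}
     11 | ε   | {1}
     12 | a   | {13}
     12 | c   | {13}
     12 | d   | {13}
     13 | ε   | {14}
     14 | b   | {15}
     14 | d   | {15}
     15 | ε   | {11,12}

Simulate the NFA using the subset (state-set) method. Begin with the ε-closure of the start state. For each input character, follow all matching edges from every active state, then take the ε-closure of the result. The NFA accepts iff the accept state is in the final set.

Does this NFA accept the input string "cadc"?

Answer: REJECT

Derivation:
initial (ε-close {0}): {0,1,2,3,4,6,8,10,11,12}
'c' @ 1: {1,3,5,7,9,13,14}  (accept∈set)
'a' @ 2: {}  — state set empty
rest 'dc' ignored (set empty)
end set {} — state 1 not in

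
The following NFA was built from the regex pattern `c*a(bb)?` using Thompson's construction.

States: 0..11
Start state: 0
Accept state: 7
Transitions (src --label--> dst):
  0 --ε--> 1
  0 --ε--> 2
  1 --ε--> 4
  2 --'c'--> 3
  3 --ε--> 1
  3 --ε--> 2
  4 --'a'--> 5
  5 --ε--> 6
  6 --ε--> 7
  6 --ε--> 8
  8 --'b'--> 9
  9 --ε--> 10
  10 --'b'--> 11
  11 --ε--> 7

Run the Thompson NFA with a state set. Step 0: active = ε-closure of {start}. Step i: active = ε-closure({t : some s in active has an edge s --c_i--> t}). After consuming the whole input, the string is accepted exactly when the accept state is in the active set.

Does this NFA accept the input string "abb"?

Answer: ACCEPT

Steps:
initial (ε-close {0}): {0,1,2,4}
'a' @ 1: {5,6,7,8}  ✓accept
'b' @ 2: {9,10}
'b' @ 3: {7,11}  ✓accept
after full input: {7,11}  (accept=7 in)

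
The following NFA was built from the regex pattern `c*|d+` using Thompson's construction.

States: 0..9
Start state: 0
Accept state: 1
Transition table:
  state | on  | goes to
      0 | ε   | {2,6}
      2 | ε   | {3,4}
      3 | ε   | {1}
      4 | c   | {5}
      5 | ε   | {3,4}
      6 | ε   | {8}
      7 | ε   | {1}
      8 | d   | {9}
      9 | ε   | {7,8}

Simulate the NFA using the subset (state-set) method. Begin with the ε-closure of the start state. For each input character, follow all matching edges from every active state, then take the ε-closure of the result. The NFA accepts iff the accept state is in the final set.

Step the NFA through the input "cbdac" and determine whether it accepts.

Answer: REJECT

Steps:
initial (ε-close {0}): {0,1,2,3,4,6,8}
'c' @ 1: {1,3,4,5}  [accepting]
'b' @ 2: {}  — state set empty
rest 'dac' ignored (set empty)
final: {}; accept 1 not in set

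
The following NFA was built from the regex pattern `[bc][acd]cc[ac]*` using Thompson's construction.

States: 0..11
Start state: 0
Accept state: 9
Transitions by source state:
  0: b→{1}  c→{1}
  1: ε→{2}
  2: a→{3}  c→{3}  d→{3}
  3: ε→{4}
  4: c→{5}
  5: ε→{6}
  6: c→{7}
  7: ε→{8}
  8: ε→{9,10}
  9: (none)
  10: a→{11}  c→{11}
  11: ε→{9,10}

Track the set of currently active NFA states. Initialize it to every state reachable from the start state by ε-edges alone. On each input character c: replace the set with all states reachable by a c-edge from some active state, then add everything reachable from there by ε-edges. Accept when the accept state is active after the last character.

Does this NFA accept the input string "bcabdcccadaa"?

initial (ε-close {0}): {0}
'b' @ 1: {1,2}
'c' @ 2: {3,4}
'a' @ 3: {}  — dead — no transitions
rest 'bdcccadaa' ignored (set empty)
end set {} — state 9 not in

Answer: REJECT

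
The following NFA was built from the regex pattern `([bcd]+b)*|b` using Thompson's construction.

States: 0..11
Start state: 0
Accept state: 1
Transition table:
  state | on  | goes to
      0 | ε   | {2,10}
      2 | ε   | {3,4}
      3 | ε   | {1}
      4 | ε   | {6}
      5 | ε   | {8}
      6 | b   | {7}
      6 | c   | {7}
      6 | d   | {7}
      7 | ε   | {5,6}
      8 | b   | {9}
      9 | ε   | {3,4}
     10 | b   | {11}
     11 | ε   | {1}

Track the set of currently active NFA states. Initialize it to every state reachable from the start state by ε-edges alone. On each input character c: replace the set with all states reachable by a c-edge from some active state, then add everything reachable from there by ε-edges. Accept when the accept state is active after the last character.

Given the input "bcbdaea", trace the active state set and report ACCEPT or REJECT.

start: ε-closure({0}) = {0,1,2,3,4,6,10}
'b' @ 1: {1,5,6,7,8,11}  ✓accept
'c' @ 2: {5,6,7,8}
'b' @ 3: {1,3,4,5,6,7,8,9}  ✓accept
'd' @ 4: {5,6,7,8}
'a' @ 5: {}  — dead — no transitions
rest 'ea' ignored (set empty)
after full input: {}  (accept=1 not in)

Answer: REJECT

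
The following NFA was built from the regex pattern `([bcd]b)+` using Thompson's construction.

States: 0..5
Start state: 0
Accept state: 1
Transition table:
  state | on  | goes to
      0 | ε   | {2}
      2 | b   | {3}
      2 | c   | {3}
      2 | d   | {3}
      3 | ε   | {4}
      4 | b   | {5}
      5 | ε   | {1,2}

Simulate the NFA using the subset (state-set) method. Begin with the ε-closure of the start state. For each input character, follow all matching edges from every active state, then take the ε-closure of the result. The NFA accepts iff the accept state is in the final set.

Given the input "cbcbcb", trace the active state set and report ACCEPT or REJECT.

start: ε-closure({0}) = {0,2}
'c' @ 1: {3,4}
'b' @ 2: {1,2,5}  ✓accept
'c' @ 3: {3,4}
'b' @ 4: {1,2,5}  ✓accept
'c' @ 5: {3,4}
'b' @ 6: {1,2,5}  ✓accept
after full input: {1,2,5}  (accept=1 in)

Answer: ACCEPT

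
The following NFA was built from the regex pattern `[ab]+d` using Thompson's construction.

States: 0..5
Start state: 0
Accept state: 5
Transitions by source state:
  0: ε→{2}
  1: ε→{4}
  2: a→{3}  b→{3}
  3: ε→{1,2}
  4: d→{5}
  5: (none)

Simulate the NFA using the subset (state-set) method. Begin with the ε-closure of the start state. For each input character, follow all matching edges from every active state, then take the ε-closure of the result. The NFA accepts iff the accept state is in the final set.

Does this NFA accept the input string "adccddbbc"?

Answer: REJECT

Trace:
initial (ε-close {0}): {0,2}
'a' @ 1: {1,2,3,4}
'd' @ 2: {5}  [accepting]
'c' @ 3: {}  — state set empty
rest 'cddbbc' ignored (set empty)
after full input: {}  (accept=5 not in)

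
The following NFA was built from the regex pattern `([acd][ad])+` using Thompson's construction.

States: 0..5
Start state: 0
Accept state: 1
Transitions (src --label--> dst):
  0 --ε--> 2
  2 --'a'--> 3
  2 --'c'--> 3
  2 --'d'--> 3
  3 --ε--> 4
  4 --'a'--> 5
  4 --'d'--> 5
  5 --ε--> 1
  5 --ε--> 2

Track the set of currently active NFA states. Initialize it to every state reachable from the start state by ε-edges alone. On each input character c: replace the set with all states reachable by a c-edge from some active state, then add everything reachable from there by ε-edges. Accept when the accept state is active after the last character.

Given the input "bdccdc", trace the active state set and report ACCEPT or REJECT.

Answer: REJECT

Derivation:
initial (ε-close {0}): {0,2}
'b' @ 1: {}  — state set empty
rest 'dccdc' ignored (set empty)
end set {} — state 1 not in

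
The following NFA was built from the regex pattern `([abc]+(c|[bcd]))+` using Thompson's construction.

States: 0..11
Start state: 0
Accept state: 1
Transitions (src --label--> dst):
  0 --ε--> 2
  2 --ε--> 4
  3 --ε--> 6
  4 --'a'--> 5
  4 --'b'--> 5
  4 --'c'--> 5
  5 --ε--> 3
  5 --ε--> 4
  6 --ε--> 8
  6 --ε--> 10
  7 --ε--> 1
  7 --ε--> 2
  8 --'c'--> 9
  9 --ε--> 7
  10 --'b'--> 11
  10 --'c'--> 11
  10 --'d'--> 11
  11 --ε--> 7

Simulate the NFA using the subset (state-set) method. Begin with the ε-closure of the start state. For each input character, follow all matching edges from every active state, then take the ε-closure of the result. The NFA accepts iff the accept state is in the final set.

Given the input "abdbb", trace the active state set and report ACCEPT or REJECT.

start: ε-closure({0}) = {0,2,4}
'a' @ 1: {3,4,5,6,8,10}
'b' @ 2: {1,2,3,4,5,6,7,8,10,11}  ✓accept
'd' @ 3: {1,2,4,7,11}  ✓accept
'b' @ 4: {3,4,5,6,8,10}
'b' @ 5: {1,2,3,4,5,6,7,8,10,11}  ✓accept
after full input: {1,2,3,4,5,6,7,8,10,11}  (accept=1 in)

Answer: ACCEPT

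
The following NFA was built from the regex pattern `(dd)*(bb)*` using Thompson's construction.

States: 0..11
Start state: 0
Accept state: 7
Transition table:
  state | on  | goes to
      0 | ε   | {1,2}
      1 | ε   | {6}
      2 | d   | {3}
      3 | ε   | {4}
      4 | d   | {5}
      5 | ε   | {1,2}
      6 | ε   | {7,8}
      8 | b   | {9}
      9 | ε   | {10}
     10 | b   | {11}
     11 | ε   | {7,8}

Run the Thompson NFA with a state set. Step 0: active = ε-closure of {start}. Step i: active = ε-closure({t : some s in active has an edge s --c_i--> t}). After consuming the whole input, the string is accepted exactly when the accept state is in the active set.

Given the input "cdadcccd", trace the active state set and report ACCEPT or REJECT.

Answer: REJECT

Steps:
S₀ = ε-closure({0}) = {0,1,2,6,7,8}
'c' @ 1: {}  — no active states
rest 'dadcccd' ignored (set empty)
after full input: {}  (accept=7 not in)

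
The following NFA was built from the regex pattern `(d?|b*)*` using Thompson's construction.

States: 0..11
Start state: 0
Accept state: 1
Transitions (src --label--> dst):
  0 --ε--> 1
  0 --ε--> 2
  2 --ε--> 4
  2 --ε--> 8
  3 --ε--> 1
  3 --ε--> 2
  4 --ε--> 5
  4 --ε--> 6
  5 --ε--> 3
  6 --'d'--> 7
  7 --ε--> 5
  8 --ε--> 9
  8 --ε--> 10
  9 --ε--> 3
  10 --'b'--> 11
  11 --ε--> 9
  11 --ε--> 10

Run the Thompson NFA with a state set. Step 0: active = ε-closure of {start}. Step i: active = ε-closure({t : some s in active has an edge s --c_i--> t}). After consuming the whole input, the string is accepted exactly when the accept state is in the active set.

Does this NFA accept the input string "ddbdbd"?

Answer: ACCEPT

Trace:
S₀ = ε-closure({0}) = {0,1,2,3,4,5,6,8,9,10}
'd' @ 1: {1,2,3,4,5,6,7,8,9,10}  (accept∈set)
'd' @ 2: {1,2,3,4,5,6,7,8,9,10}  (accept∈set)
'b' @ 3: {1,2,3,4,5,6,8,9,10,11}  (accept∈set)
'd' @ 4: {1,2,3,4,5,6,7,8,9,10}  (accept∈set)
'b' @ 5: {1,2,3,4,5,6,8,9,10,11}  (accept∈set)
'd' @ 6: {1,2,3,4,5,6,7,8,9,10}  (accept∈set)
end set {1,2,3,4,5,6,7,8,9,10} — state 1 in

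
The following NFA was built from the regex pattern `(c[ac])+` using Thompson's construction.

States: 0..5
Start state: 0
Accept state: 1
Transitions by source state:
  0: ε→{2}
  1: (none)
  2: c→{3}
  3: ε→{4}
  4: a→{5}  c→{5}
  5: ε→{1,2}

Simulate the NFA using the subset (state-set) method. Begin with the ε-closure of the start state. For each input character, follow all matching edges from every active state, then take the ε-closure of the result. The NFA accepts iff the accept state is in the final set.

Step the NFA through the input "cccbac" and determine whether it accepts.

Answer: REJECT

Steps:
S₀ = ε-closure({0}) = {0,2}
'c' @ 1: {3,4}
'c' @ 2: {1,2,5}  [accepting]
'c' @ 3: {3,4}
'b' @ 4: {}  — dead — no transitions
rest 'ac' ignored (set empty)
end set {} — state 1 not in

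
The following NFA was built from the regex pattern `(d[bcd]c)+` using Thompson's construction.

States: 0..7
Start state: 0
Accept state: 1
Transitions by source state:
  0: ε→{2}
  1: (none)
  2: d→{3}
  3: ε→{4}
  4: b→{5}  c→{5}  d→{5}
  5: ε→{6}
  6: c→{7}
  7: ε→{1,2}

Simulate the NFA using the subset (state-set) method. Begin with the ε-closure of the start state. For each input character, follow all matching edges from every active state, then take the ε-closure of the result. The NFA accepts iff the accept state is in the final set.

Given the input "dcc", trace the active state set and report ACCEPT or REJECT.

Answer: ACCEPT

Steps:
initial (ε-close {0}): {0,2}
'd' @ 1: {3,4}
'c' @ 2: {5,6}
'c' @ 3: {1,2,7}  [accepting]
end set {1,2,7} — state 1 in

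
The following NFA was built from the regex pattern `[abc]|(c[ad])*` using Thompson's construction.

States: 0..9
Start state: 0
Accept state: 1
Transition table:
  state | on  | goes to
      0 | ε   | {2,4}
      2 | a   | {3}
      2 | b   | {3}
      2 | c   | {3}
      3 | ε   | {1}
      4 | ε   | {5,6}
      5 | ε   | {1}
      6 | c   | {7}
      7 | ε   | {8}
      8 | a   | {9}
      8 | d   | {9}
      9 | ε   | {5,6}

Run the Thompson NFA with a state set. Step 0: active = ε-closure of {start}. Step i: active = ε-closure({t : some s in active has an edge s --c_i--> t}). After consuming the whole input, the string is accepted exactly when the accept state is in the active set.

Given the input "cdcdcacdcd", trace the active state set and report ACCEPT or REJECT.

S₀ = ε-closure({0}) = {0,1,2,4,5,6}
'c' @ 1: {1,3,7,8}  ✓accept
'd' @ 2: {1,5,6,9}  ✓accept
'c' @ 3: {7,8}
'd' @ 4: {1,5,6,9}  ✓accept
'c' @ 5: {7,8}
'a' @ 6: {1,5,6,9}  ✓accept
'c' @ 7: {7,8}
'd' @ 8: {1,5,6,9}  ✓accept
'c' @ 9: {7,8}
'd' @ 10: {1,5,6,9}  ✓accept
final: {1,5,6,9}; accept 1 in set

Answer: ACCEPT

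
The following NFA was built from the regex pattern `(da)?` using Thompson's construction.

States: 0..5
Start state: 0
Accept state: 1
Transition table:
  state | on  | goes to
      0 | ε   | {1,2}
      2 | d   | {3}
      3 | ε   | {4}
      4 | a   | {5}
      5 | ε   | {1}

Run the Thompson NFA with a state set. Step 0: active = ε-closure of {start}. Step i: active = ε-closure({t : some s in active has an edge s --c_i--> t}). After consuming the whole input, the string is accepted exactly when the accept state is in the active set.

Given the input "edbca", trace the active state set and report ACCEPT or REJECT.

start: ε-closure({0}) = {0,1,2}
'e' @ 1: {}  — no active states
rest 'dbca' ignored (set empty)
after full input: {}  (accept=1 not in)

Answer: REJECT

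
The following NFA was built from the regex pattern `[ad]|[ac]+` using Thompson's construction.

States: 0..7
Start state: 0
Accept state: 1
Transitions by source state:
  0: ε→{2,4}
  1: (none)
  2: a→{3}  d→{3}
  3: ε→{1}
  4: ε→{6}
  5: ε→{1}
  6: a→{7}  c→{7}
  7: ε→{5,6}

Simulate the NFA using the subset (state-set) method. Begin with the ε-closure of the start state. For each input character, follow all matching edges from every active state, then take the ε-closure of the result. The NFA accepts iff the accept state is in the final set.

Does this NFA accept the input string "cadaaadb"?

start: ε-closure({0}) = {0,2,4,6}
'c' @ 1: {1,5,6,7}  [accepting]
'a' @ 2: {1,5,6,7}  [accepting]
'd' @ 3: {}  — dead — no transitions
rest 'aaadb' ignored (set empty)
end set {} — state 1 not in

Answer: REJECT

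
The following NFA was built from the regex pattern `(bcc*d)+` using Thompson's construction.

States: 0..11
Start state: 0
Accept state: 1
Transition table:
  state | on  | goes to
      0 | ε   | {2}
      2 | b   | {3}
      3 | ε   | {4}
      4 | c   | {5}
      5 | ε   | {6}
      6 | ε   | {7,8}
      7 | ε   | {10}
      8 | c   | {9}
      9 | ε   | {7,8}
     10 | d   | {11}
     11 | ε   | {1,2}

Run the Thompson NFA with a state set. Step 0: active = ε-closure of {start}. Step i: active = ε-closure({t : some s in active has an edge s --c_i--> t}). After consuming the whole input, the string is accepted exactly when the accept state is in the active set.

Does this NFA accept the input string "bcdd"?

Answer: REJECT

Derivation:
initial (ε-close {0}): {0,2}
'b' @ 1: {3,4}
'c' @ 2: {5,6,7,8,10}
'd' @ 3: {1,2,11}  (accept∈set)
'd' @ 4: {}  — state set empty
after full input: {}  (accept=1 not in)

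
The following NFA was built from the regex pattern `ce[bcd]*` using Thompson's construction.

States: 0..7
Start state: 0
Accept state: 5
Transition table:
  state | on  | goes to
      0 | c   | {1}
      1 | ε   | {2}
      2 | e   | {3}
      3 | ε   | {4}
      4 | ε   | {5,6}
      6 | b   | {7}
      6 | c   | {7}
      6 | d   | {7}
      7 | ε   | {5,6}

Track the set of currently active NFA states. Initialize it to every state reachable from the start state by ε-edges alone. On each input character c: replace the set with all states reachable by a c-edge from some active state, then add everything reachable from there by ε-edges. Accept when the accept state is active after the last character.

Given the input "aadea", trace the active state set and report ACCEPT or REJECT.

Answer: REJECT

Trace:
S₀ = ε-closure({0}) = {0}
'a' @ 1: {}  — dead — no transitions
rest 'adea' ignored (set empty)
after full input: {}  (accept=5 not in)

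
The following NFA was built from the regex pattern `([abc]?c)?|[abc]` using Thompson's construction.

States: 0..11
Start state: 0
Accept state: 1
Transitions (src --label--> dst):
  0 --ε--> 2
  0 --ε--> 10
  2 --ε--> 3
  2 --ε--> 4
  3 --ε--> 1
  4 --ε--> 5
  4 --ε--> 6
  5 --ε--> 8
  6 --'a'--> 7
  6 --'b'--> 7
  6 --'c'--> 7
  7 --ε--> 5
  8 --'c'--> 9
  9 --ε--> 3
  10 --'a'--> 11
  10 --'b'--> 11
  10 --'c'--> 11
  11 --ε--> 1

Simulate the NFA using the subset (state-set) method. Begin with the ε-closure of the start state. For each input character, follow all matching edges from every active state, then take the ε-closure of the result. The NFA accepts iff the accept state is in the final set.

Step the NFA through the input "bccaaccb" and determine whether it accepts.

start: ε-closure({0}) = {0,1,2,3,4,5,6,8,10}
'b' @ 1: {1,5,7,8,11}  [accepting]
'c' @ 2: {1,3,9}  [accepting]
'c' @ 3: {}  — state set empty
rest 'aaccb' ignored (set empty)
final: {}; accept 1 not in set

Answer: REJECT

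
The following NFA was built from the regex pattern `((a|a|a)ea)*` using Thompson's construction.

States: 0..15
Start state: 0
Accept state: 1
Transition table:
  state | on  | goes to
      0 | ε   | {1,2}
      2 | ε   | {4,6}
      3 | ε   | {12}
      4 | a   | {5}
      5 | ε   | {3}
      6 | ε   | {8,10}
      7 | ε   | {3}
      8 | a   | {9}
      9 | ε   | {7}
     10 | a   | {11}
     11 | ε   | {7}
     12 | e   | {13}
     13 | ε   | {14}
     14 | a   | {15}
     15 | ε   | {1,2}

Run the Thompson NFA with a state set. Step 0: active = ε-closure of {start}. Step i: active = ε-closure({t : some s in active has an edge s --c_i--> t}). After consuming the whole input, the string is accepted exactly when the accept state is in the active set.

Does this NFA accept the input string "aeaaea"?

S₀ = ε-closure({0}) = {0,1,2,4,6,8,10}
'a' @ 1: {3,5,7,9,11,12}
'e' @ 2: {13,14}
'a' @ 3: {1,2,4,6,8,10,15}  [accepting]
'a' @ 4: {3,5,7,9,11,12}
'e' @ 5: {13,14}
'a' @ 6: {1,2,4,6,8,10,15}  [accepting]
end set {1,2,4,6,8,10,15} — state 1 in

Answer: ACCEPT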